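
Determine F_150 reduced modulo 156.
68

Matrix identity: Q^n = [[F_(n+1), F_n], [F_n, F_(n-1)]] with Q = [[1,1],[1,0]].
n = 150 = 10010110₂. Square-and-multiply, entries mod 156:
Q^1 = [[1,1],[1,0]]
Q^2 = (Q^1)² = [[2,1],[1,1]]
Q^4 = (Q^2)² = [[5,3],[3,2]]
Q^9 = (Q^4)²·Q = [[55,34],[34,21]]
Q^18 = (Q^9)² = [[125,88],[88,37]]
Q^37 = (Q^18)²·Q = [[29,125],[125,60]]
Q^75 = (Q^37)²·Q = [[135,86],[86,49]]
Q^150 = (Q^75)² = [[37,68],[68,125]]
F_150 mod 156 = Q^150[0][1] = 68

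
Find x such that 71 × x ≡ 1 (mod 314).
115

gcd(71, 314) = 1, so the inverse exists.
Extended Euclidean algorithm on (314, 71):
314 = 4 × 71 + 30  ⟹  30 = (1)·314 + (-4)·71
71 = 2 × 30 + 11  ⟹  11 = (-2)·314 + (9)·71
30 = 2 × 11 + 8  ⟹  8 = (5)·314 + (-22)·71
11 = 1 × 8 + 3  ⟹  3 = (-7)·314 + (31)·71
8 = 2 × 3 + 2  ⟹  2 = (19)·314 + (-84)·71
3 = 1 × 2 + 1  ⟹  1 = (-26)·314 + (115)·71
So (115)·71 ≡ 1 (mod 314), i.e. 71^(-1) ≡ 115 (mod 314).
Check: 71 × 115 = 8165 ≡ 1 (mod 314)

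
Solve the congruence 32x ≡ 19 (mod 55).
x ≡ 47 (mod 55)

gcd(32, 55) = 1, which divides 19, so solutions exist.
Find 32^(-1) mod 55 by the extended Euclidean algorithm:
55 = 1 × 32 + 23  ⟹  23 = (1)·55 + (-1)·32
32 = 1 × 23 + 9  ⟹  9 = (-1)·55 + (2)·32
23 = 2 × 9 + 5  ⟹  5 = (3)·55 + (-5)·32
9 = 1 × 5 + 4  ⟹  4 = (-4)·55 + (7)·32
5 = 1 × 4 + 1  ⟹  1 = (7)·55 + (-12)·32
So (-12)·32 ≡ 1 (mod 55), i.e. 32^(-1) ≡ -12 ≡ 43 (mod 55).
x ≡ 43 × 19 = 817 ≡ 47 (mod 55).
Check: 32 × 47 = 1504 ≡ 19 (mod 55).
Unique solution: x ≡ 47 (mod 55)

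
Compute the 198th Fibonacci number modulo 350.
274

Matrix identity: Q^n = [[F_(n+1), F_n], [F_n, F_(n-1)]] with Q = [[1,1],[1,0]].
n = 198 = 11000110₂. Square-and-multiply, entries mod 350:
Q^1 = [[1,1],[1,0]]
Q^3 = (Q^1)²·Q = [[3,2],[2,1]]
Q^6 = (Q^3)² = [[13,8],[8,5]]
Q^12 = (Q^6)² = [[233,144],[144,89]]
Q^24 = (Q^12)² = [[125,168],[168,307]]
Q^49 = (Q^24)²·Q = [[225,99],[99,126]]
Q^99 = (Q^49)²·Q = [[325,226],[226,99]]
Q^198 = (Q^99)² = [[251,274],[274,327]]
F_198 mod 350 = Q^198[0][1] = 274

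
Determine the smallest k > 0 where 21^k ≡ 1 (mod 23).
22

23 is prime, so ord(21) divides φ(23) = 22.
Divisors of 22: 1, 2, 11, 22.
Repeated squaring: 21^1 ≡ 21, 21^2 ≡ 4, 21^4 ≡ 16, 21^8 ≡ 3, 21^16 ≡ 9 (mod 23).
Test 21^d mod 23 for each divisor d in increasing order:
21^1 ≡ 21
21^2 ≡ 4
21^11 = 21^8·21^2·21^1 ≡ 22
21^22 = 21^16·21^4·21^2 ≡ 1  ← first divisor giving 1
The order is 22.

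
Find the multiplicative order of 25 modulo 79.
39

79 is prime, so ord(25) divides φ(79) = 78.
Divisors of 78: 1, 2, 3, 6, 13, 26, 39, 78.
Repeated squaring: 25^1 ≡ 25, 25^2 ≡ 72, 25^4 ≡ 49, 25^8 ≡ 31, 25^16 ≡ 13, 25^32 ≡ 11, 25^64 ≡ 42 (mod 79).
Test 25^d mod 79 for each divisor d in increasing order:
25^1 ≡ 25
25^2 ≡ 72
25^3 = 25^2·25^1 ≡ 62
25^6 = 25^4·25^2 ≡ 52
25^13 = 25^8·25^4·25^1 ≡ 55
25^26 = 25^16·25^8·25^2 ≡ 23
25^39 = 25^32·25^4·25^2·25^1 ≡ 1  ← first divisor giving 1
The order is 39.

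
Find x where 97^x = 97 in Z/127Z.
1

Baby-step giant-step with step n = ⌈√127⌉ = 12.
Baby steps 97^j mod 127 (j:value) for j=0..11: 0:1, 1:97, 2:11, 3:51, 4:121, 5:53, 6:61, 7:75, 8:36, 9:63, 10:15, 11:58.
h = 97 is already in the table at j=1, so x = 1.
Check: 97^1 ≡ 97 (mod 127).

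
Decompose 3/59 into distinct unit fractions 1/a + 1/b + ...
1/20 + 1/1180

Greedy algorithm:
3/59: ceiling(59/3) = 20, use 1/20
1/1180: ceiling(1180/1) = 1180, use 1/1180
Result: 3/59 = 1/20 + 1/1180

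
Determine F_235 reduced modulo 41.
5

Matrix identity: Q^n = [[F_(n+1), F_n], [F_n, F_(n-1)]] with Q = [[1,1],[1,0]].
n = 235 = 11101011₂. Square-and-multiply, entries mod 41:
Q^1 = [[1,1],[1,0]]
Q^3 = (Q^1)²·Q = [[3,2],[2,1]]
Q^7 = (Q^3)²·Q = [[21,13],[13,8]]
Q^14 = (Q^7)² = [[36,8],[8,28]]
Q^29 = (Q^14)²·Q = [[27,7],[7,20]]
Q^58 = (Q^29)² = [[40,1],[1,39]]
Q^117 = (Q^58)²·Q = [[40,2],[2,38]]
Q^235 = (Q^117)²·Q = [[38,5],[5,33]]
F_235 mod 41 = Q^235[0][1] = 5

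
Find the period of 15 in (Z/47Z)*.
46

47 is prime, so ord(15) divides φ(47) = 46.
Divisors of 46: 1, 2, 23, 46.
Repeated squaring: 15^1 ≡ 15, 15^2 ≡ 37, 15^4 ≡ 6, 15^8 ≡ 36, 15^16 ≡ 27, 15^32 ≡ 24 (mod 47).
Test 15^d mod 47 for each divisor d in increasing order:
15^1 ≡ 15
15^2 ≡ 37
15^23 = 15^16·15^4·15^2·15^1 ≡ 46
15^46 = 15^32·15^8·15^4·15^2 ≡ 1  ← first divisor giving 1
The order is 46.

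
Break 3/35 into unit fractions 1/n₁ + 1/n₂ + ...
1/12 + 1/420

Greedy algorithm:
3/35: ceiling(35/3) = 12, use 1/12
1/420: ceiling(420/1) = 420, use 1/420
Result: 3/35 = 1/12 + 1/420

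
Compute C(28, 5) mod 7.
0

Using Lucas' theorem:
Write n=28 and k=5 in base 7:
n in base 7: [4, 0]
k in base 7: [0, 5]
C(28,5) mod 7 = ∏ C(n_i, k_i) mod 7
Digit binomials (mod 7): C(4,0) = 1; C(0,5) = 0 (k_i > n_i)
Product: 1 × 0 = 0 ≡ 0 (mod 7)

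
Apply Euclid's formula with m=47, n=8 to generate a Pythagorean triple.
(2145, 752, 2273)

Euclid's formula: a = m² - n², b = 2mn, c = m² + n²
m = 47, n = 8
a = 47² - 8² = 2209 - 64 = 2145
b = 2 × 47 × 8 = 752
c = 47² + 8² = 2209 + 64 = 2273
Verification: 2145² + 752² = 4601025 + 565504 = 5166529 = 2273² ✓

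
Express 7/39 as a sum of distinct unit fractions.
1/6 + 1/78

Greedy algorithm:
7/39: ceiling(39/7) = 6, use 1/6
1/78: ceiling(78/1) = 78, use 1/78
Result: 7/39 = 1/6 + 1/78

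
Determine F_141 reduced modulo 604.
34

Matrix identity: Q^n = [[F_(n+1), F_n], [F_n, F_(n-1)]] with Q = [[1,1],[1,0]].
n = 141 = 10001101₂. Square-and-multiply, entries mod 604:
Q^1 = [[1,1],[1,0]]
Q^2 = (Q^1)² = [[2,1],[1,1]]
Q^4 = (Q^2)² = [[5,3],[3,2]]
Q^8 = (Q^4)² = [[34,21],[21,13]]
Q^17 = (Q^8)²·Q = [[168,389],[389,383]]
Q^35 = (Q^17)²·Q = [[76,157],[157,523]]
Q^70 = (Q^35)² = [[225,423],[423,406]]
Q^141 = (Q^70)²·Q = [[583,34],[34,549]]
F_141 mod 604 = Q^141[0][1] = 34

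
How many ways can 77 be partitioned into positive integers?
10619863

p(n) counts ways to write n as a sum of positive integers (order ignored).
Euler's pentagonal recurrence: p(k) = p(k-1) + p(k-2) - p(k-5) - p(k-7) + p(k-12) + p(k-15) - ... (offsets j(3j∓1)/2, signs ++--, p(0)=1, p(<0)=0).
DP table for k = 0..76: p(0)=1, p(1)=1, p(2)=2, p(3)=3, p(4)=5, p(5)=7, p(6)=11, p(7)=15, p(8)=22, p(9)=30, p(10)=42, p(11)=56, p(12)=77, p(13)=101, p(14)=135, p(15)=176, p(16)=231, p(17)=297, p(18)=385, p(19)=490, p(20)=627, p(21)=792, p(22)=1002, p(23)=1255, p(24)=1575, p(25)=1958, p(26)=2436, p(27)=3010, p(28)=3718, p(29)=4565, p(30)=5604, p(31)=6842, p(32)=8349, p(33)=10143, p(34)=12310, p(35)=14883, p(36)=17977, p(37)=21637, p(38)=26015, p(39)=31185, p(40)=37338, p(41)=44583, p(42)=53174, p(43)=63261, p(44)=75175, p(45)=89134, p(46)=105558, p(47)=124754, p(48)=147273, p(49)=173525, p(50)=204226, p(51)=239943, p(52)=281589, p(53)=329931, p(54)=386155, p(55)=451276, p(56)=526823, p(57)=614154, p(58)=715220, p(59)=831820, p(60)=966467, p(61)=1121505, p(62)=1300156, p(63)=1505499, p(64)=1741630, p(65)=2012558, p(66)=2323520, p(67)=2679689, p(68)=3087735, p(69)=3554345, p(70)=4087968, p(71)=4697205, p(72)=5392783, p(73)=6185689, p(74)=7089500, p(75)=8118264, p(76)=9289091.
Final step: p(77) = p(76) + p(75) - p(72) - p(70) + p(65) + p(62) - p(55) - p(51) + p(42) + p(37) - p(26) - p(20) + p(7) + p(0)
= 9289091 + 8118264 - 5392783 - 4087968 + 2012558 + 1300156 - 451276 - 239943 + 53174 + 21637 - 2436 - 627 + 15 + 1
= 10619863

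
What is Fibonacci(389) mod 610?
609

Matrix identity: Q^n = [[F_(n+1), F_n], [F_n, F_(n-1)]] with Q = [[1,1],[1,0]].
n = 389 = 110000101₂. Square-and-multiply, entries mod 610:
Q^1 = [[1,1],[1,0]]
Q^3 = (Q^1)²·Q = [[3,2],[2,1]]
Q^6 = (Q^3)² = [[13,8],[8,5]]
Q^12 = (Q^6)² = [[233,144],[144,89]]
Q^24 = (Q^12)² = [[605,8],[8,597]]
Q^48 = (Q^24)² = [[89,466],[466,233]]
Q^97 = (Q^48)²·Q = [[589,597],[597,602]]
Q^194 = (Q^97)² = [[0,377],[377,233]]
Q^389 = (Q^194)²·Q = [[0,609],[609,1]]
F_389 mod 610 = Q^389[0][1] = 609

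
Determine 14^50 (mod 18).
16

Repeated squaring. Binary of 50 = 110010.
14^1 ≡ 14 (mod 18); 14^2 ≡ 16 (mod 18); 14^4 ≡ 4 (mod 18); 14^8 ≡ 16 (mod 18); 14^16 ≡ 4 (mod 18); 14^32 ≡ 16 (mod 18)
14^50 = 14^2 × 14^16 × 14^32 ≡ 16 (mod 18)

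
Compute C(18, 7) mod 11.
1

Using Lucas' theorem:
Write n=18 and k=7 in base 11:
n in base 11: [1, 7]
k in base 11: [0, 7]
C(18,7) mod 11 = ∏ C(n_i, k_i) mod 11
Digit binomials (mod 11): C(1,0) = 1; C(7,7) = 1
Product: 1 × 1 = 1 ≡ 1 (mod 11)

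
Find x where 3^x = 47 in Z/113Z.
31

Baby-step giant-step with step n = ⌈√113⌉ = 11.
Baby steps 3^j mod 113 (j:value) for j=0..10: 0:1, 1:3, 2:9, 3:27, 4:81, 5:17, 6:51, 7:40, 8:7, 9:21, 10:63.
Giant-step multiplier: 3^(-11) ≡ 3^(112-11) = 3^101 ≡ 58 (mod 113).
Giant steps γ_i = 47·58^i mod 113: γ_0=47, γ_1=14, γ_2=21 (in table at j=9).
x = i·n + j = 2·11 + 9 = 31.
Check: 3^31 ≡ 47 (mod 113).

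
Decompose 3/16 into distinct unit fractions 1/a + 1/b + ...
1/6 + 1/48

Greedy algorithm:
3/16: ceiling(16/3) = 6, use 1/6
1/48: ceiling(48/1) = 48, use 1/48
Result: 3/16 = 1/6 + 1/48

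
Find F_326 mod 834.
281

Matrix identity: Q^n = [[F_(n+1), F_n], [F_n, F_(n-1)]] with Q = [[1,1],[1,0]].
n = 326 = 101000110₂. Square-and-multiply, entries mod 834:
Q^1 = [[1,1],[1,0]]
Q^2 = (Q^1)² = [[2,1],[1,1]]
Q^5 = (Q^2)²·Q = [[8,5],[5,3]]
Q^10 = (Q^5)² = [[89,55],[55,34]]
Q^20 = (Q^10)² = [[104,93],[93,11]]
Q^40 = (Q^20)² = [[283,687],[687,430]]
Q^81 = (Q^40)²·Q = [[223,784],[784,273]]
Q^163 = (Q^81)²·Q = [[741,521],[521,220]]
Q^326 = (Q^163)² = [[700,281],[281,419]]
F_326 mod 834 = Q^326[0][1] = 281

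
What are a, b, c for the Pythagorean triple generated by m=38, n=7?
(1395, 532, 1493)

Euclid's formula: a = m² - n², b = 2mn, c = m² + n²
m = 38, n = 7
a = 38² - 7² = 1444 - 49 = 1395
b = 2 × 38 × 7 = 532
c = 38² + 7² = 1444 + 49 = 1493
Verification: 1395² + 532² = 1946025 + 283024 = 2229049 = 1493² ✓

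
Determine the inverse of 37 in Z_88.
69

gcd(37, 88) = 1, so the inverse exists.
Extended Euclidean algorithm on (88, 37):
88 = 2 × 37 + 14  ⟹  14 = (1)·88 + (-2)·37
37 = 2 × 14 + 9  ⟹  9 = (-2)·88 + (5)·37
14 = 1 × 9 + 5  ⟹  5 = (3)·88 + (-7)·37
9 = 1 × 5 + 4  ⟹  4 = (-5)·88 + (12)·37
5 = 1 × 4 + 1  ⟹  1 = (8)·88 + (-19)·37
So (-19)·37 ≡ 1 (mod 88), i.e. 37^(-1) ≡ -19 ≡ 69 (mod 88).
Check: 37 × 69 = 2553 ≡ 1 (mod 88)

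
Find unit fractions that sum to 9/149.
1/17 + 1/634 + 1/535308 + 1/429831446988

Greedy algorithm:
9/149: ceiling(149/9) = 17, use 1/17
4/2533: ceiling(2533/4) = 634, use 1/634
3/1605922: ceiling(1605922/3) = 535308, use 1/535308
1/429831446988: ceiling(429831446988/1) = 429831446988, use 1/429831446988
Result: 9/149 = 1/17 + 1/634 + 1/535308 + 1/429831446988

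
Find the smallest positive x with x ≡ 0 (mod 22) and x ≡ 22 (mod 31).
22

Using Chinese Remainder Theorem:
M = 22 × 31 = 682
M1 = 31, M2 = 22
y1 = 31^(-1) mod 22 = 5
y2 = 22^(-1) mod 31 = 24
x = (0×31×5 + 22×22×24) mod 682 = 22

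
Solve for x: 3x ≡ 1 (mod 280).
187

gcd(3, 280) = 1, so the inverse exists.
Extended Euclidean algorithm on (280, 3):
280 = 93 × 3 + 1  ⟹  1 = (1)·280 + (-93)·3
So (-93)·3 ≡ 1 (mod 280), i.e. 3^(-1) ≡ -93 ≡ 187 (mod 280).
Check: 3 × 187 = 561 ≡ 1 (mod 280)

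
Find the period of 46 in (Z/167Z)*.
166

167 is prime, so ord(46) divides φ(167) = 166.
Divisors of 166: 1, 2, 83, 166.
Repeated squaring: 46^1 ≡ 46, 46^2 ≡ 112, 46^4 ≡ 19, 46^8 ≡ 27, 46^16 ≡ 61, 46^32 ≡ 47, 46^64 ≡ 38, 46^128 ≡ 108 (mod 167).
Test 46^d mod 167 for each divisor d in increasing order:
46^1 ≡ 46
46^2 ≡ 112
46^83 = 46^64·46^16·46^2·46^1 ≡ 166
46^166 = 46^128·46^32·46^4·46^2 ≡ 1  ← first divisor giving 1
The order is 166.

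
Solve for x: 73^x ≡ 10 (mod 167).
159

Baby-step giant-step with step n = ⌈√167⌉ = 13.
Baby steps 73^j mod 167 (j:value) for j=0..12: 0:1, 1:73, 2:152, 3:74, 4:58, 5:59, 6:132, 7:117, 8:24, 9:82, 10:141, 11:106, 12:56.
Giant-step multiplier: 73^(-13) ≡ 73^(166-13) = 73^153 ≡ 119 (mod 167).
Giant steps γ_i = 10·119^i mod 167: γ_0=10, γ_1=21, γ_2=161, γ_3=121, γ_4=37, γ_5=61, γ_6=78, γ_7=97, γ_8=20, γ_9=42, γ_10=155, γ_11=75, γ_12=74 (in table at j=3).
x = i·n + j = 12·13 + 3 = 159.
Check: 73^159 ≡ 10 (mod 167).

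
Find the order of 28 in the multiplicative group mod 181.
180

181 is prime, so ord(28) divides φ(181) = 180.
Divisors of 180: 1, 2, 3, 4, 5, 6, 9, 10, 12, 15, 18, 20, 30, 36, 45, 60, 90, 180.
Repeated squaring: 28^1 ≡ 28, 28^2 ≡ 60, 28^4 ≡ 161, 28^8 ≡ 38, 28^16 ≡ 177, 28^32 ≡ 16, 28^64 ≡ 75, 28^128 ≡ 14 (mod 181).
Test 28^d mod 181 for each divisor d in increasing order:
28^1 ≡ 28
28^2 ≡ 60
28^3 = 28^2·28^1 ≡ 51
28^4 ≡ 161
28^5 = 28^4·28^1 ≡ 164
28^6 = 28^4·28^2 ≡ 67
28^9 = 28^8·28^1 ≡ 159
28^10 = 28^8·28^2 ≡ 108
28^12 = 28^8·28^4 ≡ 145
28^15 = 28^8·28^4·28^2·28^1 ≡ 155
28^18 = 28^16·28^2 ≡ 122
28^20 = 28^16·28^4 ≡ 80
28^30 = 28^16·28^8·28^4·28^2 ≡ 133
28^36 = 28^32·28^4 ≡ 42
28^45 = 28^32·28^8·28^4·28^1 ≡ 162
28^60 = 28^32·28^16·28^8·28^4 ≡ 132
28^90 = 28^64·28^16·28^8·28^2 ≡ 180
28^180 = 28^128·28^32·28^16·28^4 ≡ 1  ← first divisor giving 1
The order is 180.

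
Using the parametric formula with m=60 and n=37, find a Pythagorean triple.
(2231, 4440, 4969)

Euclid's formula: a = m² - n², b = 2mn, c = m² + n²
m = 60, n = 37
a = 60² - 37² = 3600 - 1369 = 2231
b = 2 × 60 × 37 = 4440
c = 60² + 37² = 3600 + 1369 = 4969
Verification: 2231² + 4440² = 4977361 + 19713600 = 24690961 = 4969² ✓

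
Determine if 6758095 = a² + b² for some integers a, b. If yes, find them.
Not possible

Factorization: 6758095 = 5 × 17 × 43^3
By Fermat: n is sum of two squares iff every prime p ≡ 3 (mod 4) appears to even power.
Prime(s) ≡ 3 (mod 4) with odd exponent: [(43, 3)]
Therefore 6758095 cannot be expressed as a² + b².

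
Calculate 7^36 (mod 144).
1

Repeated squaring. Binary of 36 = 100100.
7^1 ≡ 7 (mod 144); 7^2 ≡ 49 (mod 144); 7^4 ≡ 97 (mod 144); 7^8 ≡ 49 (mod 144); 7^16 ≡ 97 (mod 144); 7^32 ≡ 49 (mod 144)
7^36 = 7^4 × 7^32 ≡ 1 (mod 144)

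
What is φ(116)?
56

116 = 2^2 × 29
φ(n) = n × ∏(1 - 1/p) for each prime p dividing n
φ(116) = 116 × (1 - 1/2) × (1 - 1/29) = 56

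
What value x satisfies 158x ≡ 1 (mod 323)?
92

gcd(158, 323) = 1, so the inverse exists.
Extended Euclidean algorithm on (323, 158):
323 = 2 × 158 + 7  ⟹  7 = (1)·323 + (-2)·158
158 = 22 × 7 + 4  ⟹  4 = (-22)·323 + (45)·158
7 = 1 × 4 + 3  ⟹  3 = (23)·323 + (-47)·158
4 = 1 × 3 + 1  ⟹  1 = (-45)·323 + (92)·158
So (92)·158 ≡ 1 (mod 323), i.e. 158^(-1) ≡ 92 (mod 323).
Check: 158 × 92 = 14536 ≡ 1 (mod 323)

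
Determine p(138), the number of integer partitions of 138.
12292341831

p(n) counts ways to write n as a sum of positive integers (order ignored).
Euler's pentagonal recurrence: p(k) = p(k-1) + p(k-2) - p(k-5) - p(k-7) + p(k-12) + p(k-15) - ... (offsets j(3j∓1)/2, signs ++--, p(0)=1, p(<0)=0).
DP table for k = 0..137: p(0)=1, p(1)=1, p(2)=2, p(3)=3, p(4)=5, p(5)=7, p(6)=11, p(7)=15, p(8)=22, p(9)=30, p(10)=42, p(11)=56, p(12)=77, p(13)=101, p(14)=135, p(15)=176, p(16)=231, p(17)=297, p(18)=385, p(19)=490, p(20)=627, p(21)=792, p(22)=1002, p(23)=1255, p(24)=1575, p(25)=1958, p(26)=2436, p(27)=3010, p(28)=3718, p(29)=4565, p(30)=5604, p(31)=6842, p(32)=8349, p(33)=10143, p(34)=12310, p(35)=14883, p(36)=17977, p(37)=21637, p(38)=26015, p(39)=31185, p(40)=37338, p(41)=44583, p(42)=53174, p(43)=63261, p(44)=75175, p(45)=89134, p(46)=105558, p(47)=124754, p(48)=147273, p(49)=173525, p(50)=204226, p(51)=239943, p(52)=281589, p(53)=329931, p(54)=386155, p(55)=451276, p(56)=526823, p(57)=614154, p(58)=715220, p(59)=831820, p(60)=966467, p(61)=1121505, p(62)=1300156, p(63)=1505499, p(64)=1741630, p(65)=2012558, p(66)=2323520, p(67)=2679689, p(68)=3087735, p(69)=3554345, p(70)=4087968, p(71)=4697205, p(72)=5392783, p(73)=6185689, p(74)=7089500, p(75)=8118264, p(76)=9289091, p(77)=10619863, p(78)=12132164, p(79)=13848650, p(80)=15796476, p(81)=18004327, p(82)=20506255, p(83)=23338469, p(84)=26543660, p(85)=30167357, p(86)=34262962, p(87)=38887673, p(88)=44108109, p(89)=49995925, p(90)=56634173, p(91)=64112359, p(92)=72533807, p(93)=82010177, p(94)=92669720, p(95)=104651419, p(96)=118114304, p(97)=133230930, p(98)=150198136, p(99)=169229875, p(100)=190569292, p(101)=214481126, p(102)=241265379, p(103)=271248950, p(104)=304801365, p(105)=342325709, p(106)=384276336, p(107)=431149389, p(108)=483502844, p(109)=541946240, p(110)=607163746, p(111)=679903203, p(112)=761002156, p(113)=851376628, p(114)=952050665, p(115)=1064144451, p(116)=1188908248, p(117)=1327710076, p(118)=1482074143, p(119)=1653668665, p(120)=1844349560, p(121)=2056148051, p(122)=2291320912, p(123)=2552338241, p(124)=2841940500, p(125)=3163127352, p(126)=3519222692, p(127)=3913864295, p(128)=4351078600, p(129)=4835271870, p(130)=5371315400, p(131)=5964539504, p(132)=6620830889, p(133)=7346629512, p(134)=8149040695, p(135)=9035836076, p(136)=10015581680, p(137)=11097645016.
Final step: p(138) = p(137) + p(136) - p(133) - p(131) + p(126) + p(123) - p(116) - p(112) + p(103) + p(98) - p(87) - p(81) + p(68) + p(61) - p(46) - p(38) + p(21) + p(12)
= 11097645016 + 10015581680 - 7346629512 - 5964539504 + 3519222692 + 2552338241 - 1188908248 - 761002156 + 271248950 + 150198136 - 38887673 - 18004327 + 3087735 + 1121505 - 105558 - 26015 + 792 + 77
= 12292341831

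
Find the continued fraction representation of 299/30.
[9; 1, 29]

Euclidean algorithm steps:
299 = 9 × 30 + 29
30 = 1 × 29 + 1
29 = 29 × 1 + 0
Continued fraction: [9; 1, 29]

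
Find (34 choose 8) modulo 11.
0

Using Lucas' theorem:
Write n=34 and k=8 in base 11:
n in base 11: [3, 1]
k in base 11: [0, 8]
C(34,8) mod 11 = ∏ C(n_i, k_i) mod 11
Digit binomials (mod 11): C(3,0) = 1; C(1,8) = 0 (k_i > n_i)
Product: 1 × 0 = 0 ≡ 0 (mod 11)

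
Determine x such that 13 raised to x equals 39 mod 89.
24

Baby-step giant-step with step n = ⌈√89⌉ = 10.
Baby steps 13^j mod 89 (j:value) for j=0..9: 0:1, 1:13, 2:80, 3:61, 4:81, 5:74, 6:72, 7:46, 8:64, 9:31.
Giant-step multiplier: 13^(-10) ≡ 13^(88-10) = 13^78 ≡ 36 (mod 89).
Giant steps γ_i = 39·36^i mod 89: γ_0=39, γ_1=69, γ_2=81 (in table at j=4).
x = i·n + j = 2·10 + 4 = 24.
Check: 13^24 ≡ 39 (mod 89).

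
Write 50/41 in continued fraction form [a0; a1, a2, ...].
[1; 4, 1, 1, 4]

Euclidean algorithm steps:
50 = 1 × 41 + 9
41 = 4 × 9 + 5
9 = 1 × 5 + 4
5 = 1 × 4 + 1
4 = 4 × 1 + 0
Continued fraction: [1; 4, 1, 1, 4]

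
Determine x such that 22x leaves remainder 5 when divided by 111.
x ≡ 86 (mod 111)

gcd(22, 111) = 1, which divides 5, so solutions exist.
Find 22^(-1) mod 111 by the extended Euclidean algorithm:
111 = 5 × 22 + 1  ⟹  1 = (1)·111 + (-5)·22
So (-5)·22 ≡ 1 (mod 111), i.e. 22^(-1) ≡ -5 ≡ 106 (mod 111).
x ≡ 106 × 5 = 530 ≡ 86 (mod 111).
Check: 22 × 86 = 1892 ≡ 5 (mod 111).
Unique solution: x ≡ 86 (mod 111)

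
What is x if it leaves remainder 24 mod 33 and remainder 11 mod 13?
24

Using Chinese Remainder Theorem:
M = 33 × 13 = 429
M1 = 13, M2 = 33
y1 = 13^(-1) mod 33 = 28
y2 = 33^(-1) mod 13 = 2
x = (24×13×28 + 11×33×2) mod 429 = 24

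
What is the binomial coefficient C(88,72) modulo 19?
0

Using Lucas' theorem:
Write n=88 and k=72 in base 19:
n in base 19: [4, 12]
k in base 19: [3, 15]
C(88,72) mod 19 = ∏ C(n_i, k_i) mod 19
Digit binomials (mod 19): C(4,3) = 4; C(12,15) = 0 (k_i > n_i)
Product: 4 × 0 = 0 ≡ 0 (mod 19)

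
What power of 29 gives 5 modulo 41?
26

Baby-step giant-step with step n = ⌈√41⌉ = 7.
Baby steps 29^j mod 41 (j:value) for j=0..6: 0:1, 1:29, 2:21, 3:35, 4:31, 5:38, 6:36.
Giant-step multiplier: 29^(-7) ≡ 29^(40-7) = 29^33 ≡ 13 (mod 41).
Giant steps γ_i = 5·13^i mod 41: γ_0=5, γ_1=24, γ_2=25, γ_3=38 (in table at j=5).
x = i·n + j = 3·7 + 5 = 26.
Check: 29^26 ≡ 5 (mod 41).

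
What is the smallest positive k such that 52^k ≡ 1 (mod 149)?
148

149 is prime, so ord(52) divides φ(149) = 148.
Divisors of 148: 1, 2, 4, 37, 74, 148.
Repeated squaring: 52^1 ≡ 52, 52^2 ≡ 22, 52^4 ≡ 37, 52^8 ≡ 28, 52^16 ≡ 39, 52^32 ≡ 31, 52^64 ≡ 67, 52^128 ≡ 19 (mod 149).
Test 52^d mod 149 for each divisor d in increasing order:
52^1 ≡ 52
52^2 ≡ 22
52^4 ≡ 37
52^37 = 52^32·52^4·52^1 ≡ 44
52^74 = 52^64·52^8·52^2 ≡ 148
52^148 = 52^128·52^16·52^4 ≡ 1  ← first divisor giving 1
The order is 148.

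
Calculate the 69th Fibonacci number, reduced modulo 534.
176

Matrix identity: Q^n = [[F_(n+1), F_n], [F_n, F_(n-1)]] with Q = [[1,1],[1,0]].
n = 69 = 1000101₂. Square-and-multiply, entries mod 534:
Q^1 = [[1,1],[1,0]]
Q^2 = (Q^1)² = [[2,1],[1,1]]
Q^4 = (Q^2)² = [[5,3],[3,2]]
Q^8 = (Q^4)² = [[34,21],[21,13]]
Q^17 = (Q^8)²·Q = [[448,529],[529,453]]
Q^34 = (Q^17)² = [[479,301],[301,178]]
Q^69 = (Q^34)²·Q = [[353,176],[176,177]]
F_69 mod 534 = Q^69[0][1] = 176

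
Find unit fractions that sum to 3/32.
1/11 + 1/352

Greedy algorithm:
3/32: ceiling(32/3) = 11, use 1/11
1/352: ceiling(352/1) = 352, use 1/352
Result: 3/32 = 1/11 + 1/352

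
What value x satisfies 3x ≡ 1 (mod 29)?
10

gcd(3, 29) = 1, so the inverse exists.
Extended Euclidean algorithm on (29, 3):
29 = 9 × 3 + 2  ⟹  2 = (1)·29 + (-9)·3
3 = 1 × 2 + 1  ⟹  1 = (-1)·29 + (10)·3
So (10)·3 ≡ 1 (mod 29), i.e. 3^(-1) ≡ 10 (mod 29).
Check: 3 × 10 = 30 ≡ 1 (mod 29)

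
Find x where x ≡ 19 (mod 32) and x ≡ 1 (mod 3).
19

Using Chinese Remainder Theorem:
M = 32 × 3 = 96
M1 = 3, M2 = 32
y1 = 3^(-1) mod 32 = 11
y2 = 32^(-1) mod 3 = 2
x = (19×3×11 + 1×32×2) mod 96 = 19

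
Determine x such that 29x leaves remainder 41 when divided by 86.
x ≡ 37 (mod 86)

gcd(29, 86) = 1, which divides 41, so solutions exist.
Find 29^(-1) mod 86 by the extended Euclidean algorithm:
86 = 2 × 29 + 28  ⟹  28 = (1)·86 + (-2)·29
29 = 1 × 28 + 1  ⟹  1 = (-1)·86 + (3)·29
So (3)·29 ≡ 1 (mod 86), i.e. 29^(-1) ≡ 3 (mod 86).
x ≡ 3 × 41 = 123 ≡ 37 (mod 86).
Check: 29 × 37 = 1073 ≡ 41 (mod 86).
Unique solution: x ≡ 37 (mod 86)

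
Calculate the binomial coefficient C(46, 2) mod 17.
15

Using Lucas' theorem:
Write n=46 and k=2 in base 17:
n in base 17: [2, 12]
k in base 17: [0, 2]
C(46,2) mod 17 = ∏ C(n_i, k_i) mod 17
Digit binomials (mod 17): C(2,0) = 1; C(12,2) = 66 ≡ 15
Product: 1 × 15 = 15 ≡ 15 (mod 17)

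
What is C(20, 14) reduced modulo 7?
1

Using Lucas' theorem:
Write n=20 and k=14 in base 7:
n in base 7: [2, 6]
k in base 7: [2, 0]
C(20,14) mod 7 = ∏ C(n_i, k_i) mod 7
Digit binomials (mod 7): C(2,2) = 1; C(6,0) = 1
Product: 1 × 1 = 1 ≡ 1 (mod 7)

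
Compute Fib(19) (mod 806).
151

Matrix identity: Q^n = [[F_(n+1), F_n], [F_n, F_(n-1)]] with Q = [[1,1],[1,0]].
n = 19 = 10011₂. Square-and-multiply, entries mod 806:
Q^1 = [[1,1],[1,0]]
Q^2 = (Q^1)² = [[2,1],[1,1]]
Q^4 = (Q^2)² = [[5,3],[3,2]]
Q^9 = (Q^4)²·Q = [[55,34],[34,21]]
Q^19 = (Q^9)²·Q = [[317,151],[151,166]]
F_19 mod 806 = Q^19[0][1] = 151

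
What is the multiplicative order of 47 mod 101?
50

101 is prime, so ord(47) divides φ(101) = 100.
Divisors of 100: 1, 2, 4, 5, 10, 20, 25, 50, 100.
Repeated squaring: 47^1 ≡ 47, 47^2 ≡ 88, 47^4 ≡ 68, 47^8 ≡ 79, 47^16 ≡ 80, 47^32 ≡ 37, 47^64 ≡ 56 (mod 101).
Test 47^d mod 101 for each divisor d in increasing order:
47^1 ≡ 47
47^2 ≡ 88
47^4 ≡ 68
47^5 = 47^4·47^1 ≡ 65
47^10 = 47^8·47^2 ≡ 84
47^20 = 47^16·47^4 ≡ 87
47^25 = 47^16·47^8·47^1 ≡ 100
47^50 = 47^32·47^16·47^2 ≡ 1  ← first divisor giving 1
The order is 50.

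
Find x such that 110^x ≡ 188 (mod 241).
238

Baby-step giant-step with step n = ⌈√241⌉ = 16.
Baby steps 110^j mod 241 (j:value) for j=0..15: 0:1, 1:110, 2:50, 3:198, 4:90, 5:19, 6:162, 7:227, 8:147, 9:23, 10:120, 11:186, 12:216, 13:142, 14:196, 15:111.
Giant-step multiplier: 110^(-16) ≡ 110^(240-16) = 110^224 ≡ 119 (mod 241).
Giant steps γ_i = 188·119^i mod 241: γ_0=188, γ_1=200, γ_2=182, γ_3=209, γ_4=48, γ_5=169, γ_6=108, γ_7=79, γ_8=2, γ_9=238, γ_10=125, γ_11=174, γ_12=221, γ_13=30, γ_14=196 (in table at j=14).
x = i·n + j = 14·16 + 14 = 238.
Check: 110^238 ≡ 188 (mod 241).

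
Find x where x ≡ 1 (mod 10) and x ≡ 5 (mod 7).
61

Using Chinese Remainder Theorem:
M = 10 × 7 = 70
M1 = 7, M2 = 10
y1 = 7^(-1) mod 10 = 3
y2 = 10^(-1) mod 7 = 5
x = (1×7×3 + 5×10×5) mod 70 = 61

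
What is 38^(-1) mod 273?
194

gcd(38, 273) = 1, so the inverse exists.
Extended Euclidean algorithm on (273, 38):
273 = 7 × 38 + 7  ⟹  7 = (1)·273 + (-7)·38
38 = 5 × 7 + 3  ⟹  3 = (-5)·273 + (36)·38
7 = 2 × 3 + 1  ⟹  1 = (11)·273 + (-79)·38
So (-79)·38 ≡ 1 (mod 273), i.e. 38^(-1) ≡ -79 ≡ 194 (mod 273).
Check: 38 × 194 = 7372 ≡ 1 (mod 273)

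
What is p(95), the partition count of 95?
104651419

p(n) counts ways to write n as a sum of positive integers (order ignored).
Euler's pentagonal recurrence: p(k) = p(k-1) + p(k-2) - p(k-5) - p(k-7) + p(k-12) + p(k-15) - ... (offsets j(3j∓1)/2, signs ++--, p(0)=1, p(<0)=0).
DP table for k = 0..94: p(0)=1, p(1)=1, p(2)=2, p(3)=3, p(4)=5, p(5)=7, p(6)=11, p(7)=15, p(8)=22, p(9)=30, p(10)=42, p(11)=56, p(12)=77, p(13)=101, p(14)=135, p(15)=176, p(16)=231, p(17)=297, p(18)=385, p(19)=490, p(20)=627, p(21)=792, p(22)=1002, p(23)=1255, p(24)=1575, p(25)=1958, p(26)=2436, p(27)=3010, p(28)=3718, p(29)=4565, p(30)=5604, p(31)=6842, p(32)=8349, p(33)=10143, p(34)=12310, p(35)=14883, p(36)=17977, p(37)=21637, p(38)=26015, p(39)=31185, p(40)=37338, p(41)=44583, p(42)=53174, p(43)=63261, p(44)=75175, p(45)=89134, p(46)=105558, p(47)=124754, p(48)=147273, p(49)=173525, p(50)=204226, p(51)=239943, p(52)=281589, p(53)=329931, p(54)=386155, p(55)=451276, p(56)=526823, p(57)=614154, p(58)=715220, p(59)=831820, p(60)=966467, p(61)=1121505, p(62)=1300156, p(63)=1505499, p(64)=1741630, p(65)=2012558, p(66)=2323520, p(67)=2679689, p(68)=3087735, p(69)=3554345, p(70)=4087968, p(71)=4697205, p(72)=5392783, p(73)=6185689, p(74)=7089500, p(75)=8118264, p(76)=9289091, p(77)=10619863, p(78)=12132164, p(79)=13848650, p(80)=15796476, p(81)=18004327, p(82)=20506255, p(83)=23338469, p(84)=26543660, p(85)=30167357, p(86)=34262962, p(87)=38887673, p(88)=44108109, p(89)=49995925, p(90)=56634173, p(91)=64112359, p(92)=72533807, p(93)=82010177, p(94)=92669720.
Final step: p(95) = p(94) + p(93) - p(90) - p(88) + p(83) + p(80) - p(73) - p(69) + p(60) + p(55) - p(44) - p(38) + p(25) + p(18) - p(3)
= 92669720 + 82010177 - 56634173 - 44108109 + 23338469 + 15796476 - 6185689 - 3554345 + 966467 + 451276 - 75175 - 26015 + 1958 + 385 - 3
= 104651419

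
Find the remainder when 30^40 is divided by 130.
100

Repeated squaring. Binary of 40 = 101000.
30^1 ≡ 30 (mod 130); 30^2 ≡ 120 (mod 130); 30^4 ≡ 100 (mod 130); 30^8 ≡ 120 (mod 130); 30^16 ≡ 100 (mod 130); 30^32 ≡ 120 (mod 130)
30^40 = 30^8 × 30^32 ≡ 100 (mod 130)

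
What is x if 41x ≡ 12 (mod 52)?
x ≡ 32 (mod 52)

gcd(41, 52) = 1, which divides 12, so solutions exist.
Find 41^(-1) mod 52 by the extended Euclidean algorithm:
52 = 1 × 41 + 11  ⟹  11 = (1)·52 + (-1)·41
41 = 3 × 11 + 8  ⟹  8 = (-3)·52 + (4)·41
11 = 1 × 8 + 3  ⟹  3 = (4)·52 + (-5)·41
8 = 2 × 3 + 2  ⟹  2 = (-11)·52 + (14)·41
3 = 1 × 2 + 1  ⟹  1 = (15)·52 + (-19)·41
So (-19)·41 ≡ 1 (mod 52), i.e. 41^(-1) ≡ -19 ≡ 33 (mod 52).
x ≡ 33 × 12 = 396 ≡ 32 (mod 52).
Check: 41 × 32 = 1312 ≡ 12 (mod 52).
Unique solution: x ≡ 32 (mod 52)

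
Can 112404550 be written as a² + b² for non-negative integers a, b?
Not possible

Factorization: 112404550 = 2 × 5^2 × 131^3
By Fermat: n is sum of two squares iff every prime p ≡ 3 (mod 4) appears to even power.
Prime(s) ≡ 3 (mod 4) with odd exponent: [(131, 3)]
Therefore 112404550 cannot be expressed as a² + b².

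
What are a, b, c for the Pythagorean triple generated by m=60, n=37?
(2231, 4440, 4969)

Euclid's formula: a = m² - n², b = 2mn, c = m² + n²
m = 60, n = 37
a = 60² - 37² = 3600 - 1369 = 2231
b = 2 × 60 × 37 = 4440
c = 60² + 37² = 3600 + 1369 = 4969
Verification: 2231² + 4440² = 4977361 + 19713600 = 24690961 = 4969² ✓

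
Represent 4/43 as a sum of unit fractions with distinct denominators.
1/11 + 1/473

Greedy algorithm:
4/43: ceiling(43/4) = 11, use 1/11
1/473: ceiling(473/1) = 473, use 1/473
Result: 4/43 = 1/11 + 1/473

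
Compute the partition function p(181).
749474411781

p(n) counts ways to write n as a sum of positive integers (order ignored).
Euler's pentagonal recurrence: p(k) = p(k-1) + p(k-2) - p(k-5) - p(k-7) + p(k-12) + p(k-15) - ... (offsets j(3j∓1)/2, signs ++--, p(0)=1, p(<0)=0).
DP table for k = 0..180: p(0)=1, p(1)=1, p(2)=2, p(3)=3, p(4)=5, p(5)=7, p(6)=11, p(7)=15, p(8)=22, p(9)=30, p(10)=42, p(11)=56, p(12)=77, p(13)=101, p(14)=135, p(15)=176, p(16)=231, p(17)=297, p(18)=385, p(19)=490, p(20)=627, p(21)=792, p(22)=1002, p(23)=1255, p(24)=1575, p(25)=1958, p(26)=2436, p(27)=3010, p(28)=3718, p(29)=4565, p(30)=5604, p(31)=6842, p(32)=8349, p(33)=10143, p(34)=12310, p(35)=14883, p(36)=17977, p(37)=21637, p(38)=26015, p(39)=31185, p(40)=37338, p(41)=44583, p(42)=53174, p(43)=63261, p(44)=75175, p(45)=89134, p(46)=105558, p(47)=124754, p(48)=147273, p(49)=173525, p(50)=204226, p(51)=239943, p(52)=281589, p(53)=329931, p(54)=386155, p(55)=451276, p(56)=526823, p(57)=614154, p(58)=715220, p(59)=831820, p(60)=966467, p(61)=1121505, p(62)=1300156, p(63)=1505499, p(64)=1741630, p(65)=2012558, p(66)=2323520, p(67)=2679689, p(68)=3087735, p(69)=3554345, p(70)=4087968, p(71)=4697205, p(72)=5392783, p(73)=6185689, p(74)=7089500, p(75)=8118264, p(76)=9289091, p(77)=10619863, p(78)=12132164, p(79)=13848650, p(80)=15796476, p(81)=18004327, p(82)=20506255, p(83)=23338469, p(84)=26543660, p(85)=30167357, p(86)=34262962, p(87)=38887673, p(88)=44108109, p(89)=49995925, p(90)=56634173, p(91)=64112359, p(92)=72533807, p(93)=82010177, p(94)=92669720, p(95)=104651419, p(96)=118114304, p(97)=133230930, p(98)=150198136, p(99)=169229875, p(100)=190569292, p(101)=214481126, p(102)=241265379, p(103)=271248950, p(104)=304801365, p(105)=342325709, p(106)=384276336, p(107)=431149389, p(108)=483502844, p(109)=541946240, p(110)=607163746, p(111)=679903203, p(112)=761002156, p(113)=851376628, p(114)=952050665, p(115)=1064144451, p(116)=1188908248, p(117)=1327710076, p(118)=1482074143, p(119)=1653668665, p(120)=1844349560, p(121)=2056148051, p(122)=2291320912, p(123)=2552338241, p(124)=2841940500, p(125)=3163127352, p(126)=3519222692, p(127)=3913864295, p(128)=4351078600, p(129)=4835271870, p(130)=5371315400, p(131)=5964539504, p(132)=6620830889, p(133)=7346629512, p(134)=8149040695, p(135)=9035836076, p(136)=10015581680, p(137)=11097645016, p(138)=12292341831, p(139)=13610949895, p(140)=15065878135, p(141)=16670689208, p(142)=18440293320, p(143)=20390982757, p(144)=22540654445, p(145)=24908858009, p(146)=27517052599, p(147)=30388671978, p(148)=33549419497, p(149)=37027355200, p(150)=40853235313, p(151)=45060624582, p(152)=49686288421, p(153)=54770336324, p(154)=60356673280, p(155)=66493182097, p(156)=73232243759, p(157)=80630964769, p(158)=88751778802, p(159)=97662728555, p(160)=107438159466, p(161)=118159068427, p(162)=129913904637, p(163)=142798995930, p(164)=156919475295, p(165)=172389800255, p(166)=189334822579, p(167)=207890420102, p(168)=228204732751, p(169)=250438925115, p(170)=274768617130, p(171)=301384802048, p(172)=330495499613, p(173)=362326859895, p(174)=397125074750, p(175)=435157697830, p(176)=476715857290, p(177)=522115831195, p(178)=571701605655, p(179)=625846753120, p(180)=684957390936.
Final step: p(181) = p(180) + p(179) - p(176) - p(174) + p(169) + p(166) - p(159) - p(155) + p(146) + p(141) - p(130) - p(124) + p(111) + p(104) - p(89) - p(81) + p(64) + p(55) - p(36) - p(26) + p(5)
= 684957390936 + 625846753120 - 476715857290 - 397125074750 + 250438925115 + 189334822579 - 97662728555 - 66493182097 + 27517052599 + 16670689208 - 5371315400 - 2841940500 + 679903203 + 304801365 - 49995925 - 18004327 + 1741630 + 451276 - 17977 - 2436 + 7
= 749474411781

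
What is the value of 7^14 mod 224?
49

Repeated squaring. Binary of 14 = 1110.
7^1 ≡ 7 (mod 224); 7^2 ≡ 49 (mod 224); 7^4 ≡ 161 (mod 224); 7^8 ≡ 161 (mod 224)
7^14 = 7^2 × 7^4 × 7^8 ≡ 49 (mod 224)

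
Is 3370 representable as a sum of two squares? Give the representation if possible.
11² + 57² (a=11, b=57)

Factorization: 3370 = 2 × 5 × 337
By Fermat: n is sum of two squares iff every prime p ≡ 3 (mod 4) appears to even power.
All primes ≡ 3 (mod 4) appear to even power.
Search a = 0, 1, 2, … for 3370 - a² a perfect square: first hit at a = 11: 3370 - 121 = 3249 = 57².
3370 = 11² + 57² = 121 + 3249 ✓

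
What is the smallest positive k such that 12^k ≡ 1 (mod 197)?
196

197 is prime, so ord(12) divides φ(197) = 196.
Divisors of 196: 1, 2, 4, 7, 14, 28, 49, 98, 196.
Repeated squaring: 12^1 ≡ 12, 12^2 ≡ 144, 12^4 ≡ 51, 12^8 ≡ 40, 12^16 ≡ 24, 12^32 ≡ 182, 12^64 ≡ 28, 12^128 ≡ 193 (mod 197).
Test 12^d mod 197 for each divisor d in increasing order:
12^1 ≡ 12
12^2 ≡ 144
12^4 ≡ 51
12^7 = 12^4·12^2·12^1 ≡ 69
12^14 = 12^8·12^4·12^2 ≡ 33
12^28 = 12^16·12^8·12^4 ≡ 104
12^49 = 12^32·12^16·12^1 ≡ 14
12^98 = 12^64·12^32·12^2 ≡ 196
12^196 = 12^128·12^64·12^4 ≡ 1  ← first divisor giving 1
The order is 196.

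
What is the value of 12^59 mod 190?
8

Repeated squaring. Binary of 59 = 111011.
12^1 ≡ 12 (mod 190); 12^2 ≡ 144 (mod 190); 12^4 ≡ 26 (mod 190); 12^8 ≡ 106 (mod 190); 12^16 ≡ 26 (mod 190); 12^32 ≡ 106 (mod 190)
12^59 = 12^1 × 12^2 × 12^8 × 12^16 × 12^32 ≡ 8 (mod 190)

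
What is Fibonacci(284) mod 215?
143

Matrix identity: Q^n = [[F_(n+1), F_n], [F_n, F_(n-1)]] with Q = [[1,1],[1,0]].
n = 284 = 100011100₂. Square-and-multiply, entries mod 215:
Q^1 = [[1,1],[1,0]]
Q^2 = (Q^1)² = [[2,1],[1,1]]
Q^4 = (Q^2)² = [[5,3],[3,2]]
Q^8 = (Q^4)² = [[34,21],[21,13]]
Q^17 = (Q^8)²·Q = [[4,92],[92,127]]
Q^35 = (Q^17)²·Q = [[107,95],[95,12]]
Q^71 = (Q^35)²·Q = [[174,49],[49,125]]
Q^142 = (Q^71)² = [[212,31],[31,181]]
Q^284 = (Q^142)² = [[110,143],[143,182]]
F_284 mod 215 = Q^284[0][1] = 143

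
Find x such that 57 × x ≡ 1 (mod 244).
137

gcd(57, 244) = 1, so the inverse exists.
Extended Euclidean algorithm on (244, 57):
244 = 4 × 57 + 16  ⟹  16 = (1)·244 + (-4)·57
57 = 3 × 16 + 9  ⟹  9 = (-3)·244 + (13)·57
16 = 1 × 9 + 7  ⟹  7 = (4)·244 + (-17)·57
9 = 1 × 7 + 2  ⟹  2 = (-7)·244 + (30)·57
7 = 3 × 2 + 1  ⟹  1 = (25)·244 + (-107)·57
So (-107)·57 ≡ 1 (mod 244), i.e. 57^(-1) ≡ -107 ≡ 137 (mod 244).
Check: 57 × 137 = 7809 ≡ 1 (mod 244)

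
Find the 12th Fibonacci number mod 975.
144

Matrix identity: Q^n = [[F_(n+1), F_n], [F_n, F_(n-1)]] with Q = [[1,1],[1,0]].
n = 12 = 1100₂. Square-and-multiply, entries mod 975:
Q^1 = [[1,1],[1,0]]
Q^3 = (Q^1)²·Q = [[3,2],[2,1]]
Q^6 = (Q^3)² = [[13,8],[8,5]]
Q^12 = (Q^6)² = [[233,144],[144,89]]
F_12 mod 975 = Q^12[0][1] = 144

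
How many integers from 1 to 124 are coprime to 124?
60

124 = 2^2 × 31
φ(n) = n × ∏(1 - 1/p) for each prime p dividing n
φ(124) = 124 × (1 - 1/2) × (1 - 1/31) = 60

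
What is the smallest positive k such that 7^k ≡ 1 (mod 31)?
15

31 is prime, so ord(7) divides φ(31) = 30.
Divisors of 30: 1, 2, 3, 5, 6, 10, 15, 30.
Repeated squaring: 7^1 ≡ 7, 7^2 ≡ 18, 7^4 ≡ 14, 7^8 ≡ 10, 7^16 ≡ 7 (mod 31).
Test 7^d mod 31 for each divisor d in increasing order:
7^1 ≡ 7
7^2 ≡ 18
7^3 = 7^2·7^1 ≡ 2
7^5 = 7^4·7^1 ≡ 5
7^6 = 7^4·7^2 ≡ 4
7^10 = 7^8·7^2 ≡ 25
7^15 = 7^8·7^4·7^2·7^1 ≡ 1  ← first divisor giving 1
The order is 15.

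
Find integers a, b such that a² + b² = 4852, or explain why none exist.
44² + 54² (a=44, b=54)

Factorization: 4852 = 2^2 × 1213
By Fermat: n is sum of two squares iff every prime p ≡ 3 (mod 4) appears to even power.
All primes ≡ 3 (mod 4) appear to even power.
Search a = 0, 1, 2, … for 4852 - a² a perfect square: first hit at a = 44: 4852 - 1936 = 2916 = 54².
4852 = 44² + 54² = 1936 + 2916 ✓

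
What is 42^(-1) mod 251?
6

gcd(42, 251) = 1, so the inverse exists.
Extended Euclidean algorithm on (251, 42):
251 = 5 × 42 + 41  ⟹  41 = (1)·251 + (-5)·42
42 = 1 × 41 + 1  ⟹  1 = (-1)·251 + (6)·42
So (6)·42 ≡ 1 (mod 251), i.e. 42^(-1) ≡ 6 (mod 251).
Check: 42 × 6 = 252 ≡ 1 (mod 251)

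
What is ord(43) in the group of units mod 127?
126

127 is prime, so ord(43) divides φ(127) = 126.
Divisors of 126: 1, 2, 3, 6, 7, 9, 14, 18, 21, 42, 63, 126.
Repeated squaring: 43^1 ≡ 43, 43^2 ≡ 71, 43^4 ≡ 88, 43^8 ≡ 124, 43^16 ≡ 9, 43^32 ≡ 81, 43^64 ≡ 84 (mod 127).
Test 43^d mod 127 for each divisor d in increasing order:
43^1 ≡ 43
43^2 ≡ 71
43^3 = 43^2·43^1 ≡ 5
43^6 = 43^4·43^2 ≡ 25
43^7 = 43^4·43^2·43^1 ≡ 59
43^9 = 43^8·43^1 ≡ 125
43^14 = 43^8·43^4·43^2 ≡ 52
43^18 = 43^16·43^2 ≡ 4
43^21 = 43^16·43^4·43^1 ≡ 20
43^42 = 43^32·43^8·43^2 ≡ 19
43^63 = 43^32·43^16·43^8·43^4·43^2·43^1 ≡ 126
43^126 = 43^64·43^32·43^16·43^8·43^4·43^2 ≡ 1  ← first divisor giving 1
The order is 126.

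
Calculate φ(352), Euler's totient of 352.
160

352 = 2^5 × 11
φ(n) = n × ∏(1 - 1/p) for each prime p dividing n
φ(352) = 352 × (1 - 1/2) × (1 - 1/11) = 160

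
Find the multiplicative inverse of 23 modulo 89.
31

gcd(23, 89) = 1, so the inverse exists.
Extended Euclidean algorithm on (89, 23):
89 = 3 × 23 + 20  ⟹  20 = (1)·89 + (-3)·23
23 = 1 × 20 + 3  ⟹  3 = (-1)·89 + (4)·23
20 = 6 × 3 + 2  ⟹  2 = (7)·89 + (-27)·23
3 = 1 × 2 + 1  ⟹  1 = (-8)·89 + (31)·23
So (31)·23 ≡ 1 (mod 89), i.e. 23^(-1) ≡ 31 (mod 89).
Check: 23 × 31 = 713 ≡ 1 (mod 89)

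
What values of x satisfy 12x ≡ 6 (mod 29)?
x ≡ 15 (mod 29)

gcd(12, 29) = 1, which divides 6, so solutions exist.
Find 12^(-1) mod 29 by the extended Euclidean algorithm:
29 = 2 × 12 + 5  ⟹  5 = (1)·29 + (-2)·12
12 = 2 × 5 + 2  ⟹  2 = (-2)·29 + (5)·12
5 = 2 × 2 + 1  ⟹  1 = (5)·29 + (-12)·12
So (-12)·12 ≡ 1 (mod 29), i.e. 12^(-1) ≡ -12 ≡ 17 (mod 29).
x ≡ 17 × 6 = 102 ≡ 15 (mod 29).
Check: 12 × 15 = 180 ≡ 6 (mod 29).
Unique solution: x ≡ 15 (mod 29)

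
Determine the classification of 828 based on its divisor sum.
abundant

Proper divisors of 828: sum = 1 + 2 + 3 + 4 + 6 + 9 + 12 + 18 + ... + 138 + 207 + 276 + 414 (17 divisors) = 1356
Since 1356 > 828, 828 is abundant.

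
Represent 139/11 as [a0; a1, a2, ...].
[12; 1, 1, 1, 3]

Euclidean algorithm steps:
139 = 12 × 11 + 7
11 = 1 × 7 + 4
7 = 1 × 4 + 3
4 = 1 × 3 + 1
3 = 3 × 1 + 0
Continued fraction: [12; 1, 1, 1, 3]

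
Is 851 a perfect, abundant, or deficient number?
deficient

Proper divisors of 851: sum = 1 + 23 + 37 = 61
Since 61 < 851, 851 is deficient.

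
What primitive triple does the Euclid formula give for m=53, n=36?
(1513, 3816, 4105)

Euclid's formula: a = m² - n², b = 2mn, c = m² + n²
m = 53, n = 36
a = 53² - 36² = 2809 - 1296 = 1513
b = 2 × 53 × 36 = 3816
c = 53² + 36² = 2809 + 1296 = 4105
Verification: 1513² + 3816² = 2289169 + 14561856 = 16851025 = 4105² ✓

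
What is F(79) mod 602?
421

Matrix identity: Q^n = [[F_(n+1), F_n], [F_n, F_(n-1)]] with Q = [[1,1],[1,0]].
n = 79 = 1001111₂. Square-and-multiply, entries mod 602:
Q^1 = [[1,1],[1,0]]
Q^2 = (Q^1)² = [[2,1],[1,1]]
Q^4 = (Q^2)² = [[5,3],[3,2]]
Q^9 = (Q^4)²·Q = [[55,34],[34,21]]
Q^19 = (Q^9)²·Q = [[143,569],[569,176]]
Q^39 = (Q^19)²·Q = [[175,468],[468,309]]
Q^79 = (Q^39)²·Q = [[581,421],[421,160]]
F_79 mod 602 = Q^79[0][1] = 421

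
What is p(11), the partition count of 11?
56

p(n) counts ways to write n as a sum of positive integers (order ignored).
Euler's pentagonal recurrence: p(k) = p(k-1) + p(k-2) - p(k-5) - p(k-7) + p(k-12) + p(k-15) - ... (offsets j(3j∓1)/2, signs ++--, p(0)=1, p(<0)=0).
DP table for k = 0..10: p(0)=1, p(1)=1, p(2)=2, p(3)=3, p(4)=5, p(5)=7, p(6)=11, p(7)=15, p(8)=22, p(9)=30, p(10)=42.
Final step: p(11) = p(10) + p(9) - p(6) - p(4)
= 42 + 30 - 11 - 5
= 56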